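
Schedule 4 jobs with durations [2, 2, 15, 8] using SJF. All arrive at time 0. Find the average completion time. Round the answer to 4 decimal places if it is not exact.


SJF order (ascending): [2, 2, 8, 15]
Completion times:
  Job 1: burst=2, C=2
  Job 2: burst=2, C=4
  Job 3: burst=8, C=12
  Job 4: burst=15, C=27
Average completion = 45/4 = 11.25

11.25


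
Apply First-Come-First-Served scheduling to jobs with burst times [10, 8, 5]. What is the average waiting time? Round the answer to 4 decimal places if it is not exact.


FCFS order (as given): [10, 8, 5]
Waiting times:
  Job 1: wait = 0
  Job 2: wait = 10
  Job 3: wait = 18
Sum of waiting times = 28
Average waiting time = 28/3 = 9.3333

9.3333


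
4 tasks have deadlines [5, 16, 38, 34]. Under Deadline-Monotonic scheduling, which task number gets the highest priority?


Sort tasks by relative deadline (ascending):
  Task 1: deadline = 5
  Task 2: deadline = 16
  Task 4: deadline = 34
  Task 3: deadline = 38
Priority order (highest first): [1, 2, 4, 3]
Highest priority task = 1

1


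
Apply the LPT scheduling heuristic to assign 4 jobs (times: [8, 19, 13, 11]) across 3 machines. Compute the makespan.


Sort jobs in decreasing order (LPT): [19, 13, 11, 8]
Assign each job to the least loaded machine:
  Machine 1: jobs [19], load = 19
  Machine 2: jobs [13], load = 13
  Machine 3: jobs [11, 8], load = 19
Makespan = max load = 19

19


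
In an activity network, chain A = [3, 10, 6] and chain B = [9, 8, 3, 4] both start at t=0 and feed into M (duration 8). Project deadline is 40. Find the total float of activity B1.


Forward pass: ES(B1) = sum of predecessors on chain B = 0
EF = ES + duration = 0 + 9 = 9
Backward pass: LF(M) = deadline = 40; LS(M) = 40 - 8 = 32
LF(B1) = LS(M) - sum(successors on chain B) = 32 - 15 = 17
LS = LF - duration = 17 - 9 = 8
Total float = LS - ES = 8 - 0 = 8

8


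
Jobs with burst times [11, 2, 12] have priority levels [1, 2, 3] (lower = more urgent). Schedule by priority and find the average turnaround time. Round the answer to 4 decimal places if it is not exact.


Sort by priority (ascending = highest first):
Order: [(1, 11), (2, 2), (3, 12)]
Completion times:
  Priority 1, burst=11, C=11
  Priority 2, burst=2, C=13
  Priority 3, burst=12, C=25
Average turnaround = 49/3 = 16.3333

16.3333


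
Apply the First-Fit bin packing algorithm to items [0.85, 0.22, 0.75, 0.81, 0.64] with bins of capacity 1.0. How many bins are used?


Place items sequentially using First-Fit:
  Item 0.85 -> new Bin 1
  Item 0.22 -> new Bin 2
  Item 0.75 -> Bin 2 (now 0.97)
  Item 0.81 -> new Bin 3
  Item 0.64 -> new Bin 4
Total bins used = 4

4


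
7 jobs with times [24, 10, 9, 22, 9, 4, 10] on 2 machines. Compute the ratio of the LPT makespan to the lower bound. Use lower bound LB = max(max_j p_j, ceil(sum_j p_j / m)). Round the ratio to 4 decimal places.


LPT order: [24, 22, 10, 10, 9, 9, 4]
Machine loads after assignment: [43, 45]
LPT makespan = 45
Lower bound = max(max_job, ceil(total/2)) = max(24, 44) = 44
Ratio = 45 / 44 = 1.0227

1.0227


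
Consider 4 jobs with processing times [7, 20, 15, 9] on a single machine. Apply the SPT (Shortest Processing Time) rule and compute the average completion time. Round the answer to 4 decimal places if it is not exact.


Sort jobs by processing time (SPT order): [7, 9, 15, 20]
Compute completion times sequentially:
  Job 1: processing = 7, completes at 7
  Job 2: processing = 9, completes at 16
  Job 3: processing = 15, completes at 31
  Job 4: processing = 20, completes at 51
Sum of completion times = 105
Average completion time = 105/4 = 26.25

26.25


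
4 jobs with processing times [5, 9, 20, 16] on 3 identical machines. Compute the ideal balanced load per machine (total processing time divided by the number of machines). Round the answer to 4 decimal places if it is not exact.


Total processing time = 5 + 9 + 20 + 16 = 50
Number of machines = 3
Ideal balanced load = 50 / 3 = 16.6667

16.6667


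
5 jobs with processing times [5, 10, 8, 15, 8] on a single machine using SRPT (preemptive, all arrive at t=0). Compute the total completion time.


Since all jobs arrive at t=0, SRPT equals SPT ordering.
SPT order: [5, 8, 8, 10, 15]
Completion times:
  Job 1: p=5, C=5
  Job 2: p=8, C=13
  Job 3: p=8, C=21
  Job 4: p=10, C=31
  Job 5: p=15, C=46
Total completion time = 5 + 13 + 21 + 31 + 46 = 116

116


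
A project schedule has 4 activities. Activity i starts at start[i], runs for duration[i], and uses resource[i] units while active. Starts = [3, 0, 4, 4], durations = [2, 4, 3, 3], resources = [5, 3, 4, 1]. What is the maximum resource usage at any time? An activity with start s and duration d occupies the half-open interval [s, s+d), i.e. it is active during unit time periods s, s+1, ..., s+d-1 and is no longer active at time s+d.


Each activity i is active on [start_i, start_i + duration_i).
Compute total resource usage per time slot:
  t=0: active resources = [3], total = 3
  t=1: active resources = [3], total = 3
  t=2: active resources = [3], total = 3
  t=3: active resources = [5, 3], total = 8
  t=4: active resources = [5, 4, 1], total = 10
  t=5: active resources = [4, 1], total = 5
  t=6: active resources = [4, 1], total = 5
Peak resource demand = 10

10


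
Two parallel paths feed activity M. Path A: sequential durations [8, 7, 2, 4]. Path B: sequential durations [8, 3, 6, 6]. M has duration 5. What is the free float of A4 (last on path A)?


ES(A4) = sum of predecessors on chain A = 17
EF(A4) = ES + duration = 17 + 4 = 21
Successor of A4 is M. ES(M) = max(sum(A), sum(B)) = max(21, 23) = 23
Free float = ES(successor) - EF(current) = 23 - 21 = 2

2


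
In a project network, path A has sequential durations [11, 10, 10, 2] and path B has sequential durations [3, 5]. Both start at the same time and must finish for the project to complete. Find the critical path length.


Path A total = 11 + 10 + 10 + 2 = 33
Path B total = 3 + 5 = 8
Critical path = longest path = max(33, 8) = 33

33


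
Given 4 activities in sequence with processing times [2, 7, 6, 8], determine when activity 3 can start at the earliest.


Activity 3 starts after activities 1 through 2 complete.
Predecessor durations: [2, 7]
ES = 2 + 7 = 9

9


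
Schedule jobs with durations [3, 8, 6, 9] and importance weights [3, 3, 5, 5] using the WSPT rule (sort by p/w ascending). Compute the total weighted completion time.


Compute p/w ratios and sort ascending (WSPT): [(3, 3), (6, 5), (9, 5), (8, 3)]
Compute weighted completion times:
  Job (p=3,w=3): C=3, w*C=3*3=9
  Job (p=6,w=5): C=9, w*C=5*9=45
  Job (p=9,w=5): C=18, w*C=5*18=90
  Job (p=8,w=3): C=26, w*C=3*26=78
Total weighted completion time = 222

222


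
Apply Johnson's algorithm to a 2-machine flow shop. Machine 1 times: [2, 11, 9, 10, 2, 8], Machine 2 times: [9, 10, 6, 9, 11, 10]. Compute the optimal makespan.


Apply Johnson's rule:
  Group 1 (a <= b): [(1, 2, 9), (5, 2, 11), (6, 8, 10)]
  Group 2 (a > b): [(2, 11, 10), (4, 10, 9), (3, 9, 6)]
Optimal job order: [1, 5, 6, 2, 4, 3]
Schedule:
  Job 1: M1 done at 2, M2 done at 11
  Job 5: M1 done at 4, M2 done at 22
  Job 6: M1 done at 12, M2 done at 32
  Job 2: M1 done at 23, M2 done at 42
  Job 4: M1 done at 33, M2 done at 51
  Job 3: M1 done at 42, M2 done at 57
Makespan = 57

57


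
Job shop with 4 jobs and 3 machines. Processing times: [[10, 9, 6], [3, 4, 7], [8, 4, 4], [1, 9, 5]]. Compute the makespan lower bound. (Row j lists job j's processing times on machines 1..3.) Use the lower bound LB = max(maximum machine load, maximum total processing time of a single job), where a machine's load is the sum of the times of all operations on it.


Machine loads:
  Machine 1: 10 + 3 + 8 + 1 = 22
  Machine 2: 9 + 4 + 4 + 9 = 26
  Machine 3: 6 + 7 + 4 + 5 = 22
Max machine load = 26
Job totals:
  Job 1: 25
  Job 2: 14
  Job 3: 16
  Job 4: 15
Max job total = 25
Lower bound = max(26, 25) = 26

26


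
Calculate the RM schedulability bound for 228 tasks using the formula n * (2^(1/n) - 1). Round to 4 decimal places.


Compute 2^(1/228) = 1.0030447451
Subtract 1: 1.0030447451 - 1 = 0.0030447451
Multiply by n: 228 * 0.0030447451 = 0.6942018828
Round to 4 dp: 0.6942

0.6942


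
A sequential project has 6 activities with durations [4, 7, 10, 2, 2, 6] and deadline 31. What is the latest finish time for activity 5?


LF(activity 5) = deadline - sum of successor durations
Successors: activities 6 through 6 with durations [6]
Sum of successor durations = 6
LF = 31 - 6 = 25

25


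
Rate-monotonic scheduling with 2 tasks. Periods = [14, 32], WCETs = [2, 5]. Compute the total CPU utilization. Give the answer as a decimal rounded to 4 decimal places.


Compute individual utilizations (exact fractions):
  Task 1: C/T = 2/14 = 1/7 (approx. 0.1429)
  Task 2: C/T = 5/32 (approx. 0.1563)
Total utilization U = 1/7 + 5/32 = 67/224
Rounded to 4 decimal places: U = 0.2991
RM (Liu & Layland) bound for 2 tasks = 0.828427; compare with U = 67/224 (approx. 0.299107)
U <= bound, so schedulable by RM sufficient condition.

0.2991


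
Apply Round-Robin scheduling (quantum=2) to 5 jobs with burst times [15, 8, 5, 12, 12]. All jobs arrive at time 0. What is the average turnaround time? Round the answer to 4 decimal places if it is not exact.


Time quantum = 2
Execution trace:
  J1 runs 2 units, time = 2
  J2 runs 2 units, time = 4
  J3 runs 2 units, time = 6
  J4 runs 2 units, time = 8
  J5 runs 2 units, time = 10
  J1 runs 2 units, time = 12
  J2 runs 2 units, time = 14
  J3 runs 2 units, time = 16
  J4 runs 2 units, time = 18
  J5 runs 2 units, time = 20
  J1 runs 2 units, time = 22
  J2 runs 2 units, time = 24
  J3 runs 1 units, time = 25
  J4 runs 2 units, time = 27
  J5 runs 2 units, time = 29
  J1 runs 2 units, time = 31
  J2 runs 2 units, time = 33
  J4 runs 2 units, time = 35
  J5 runs 2 units, time = 37
  J1 runs 2 units, time = 39
  J4 runs 2 units, time = 41
  J5 runs 2 units, time = 43
  J1 runs 2 units, time = 45
  J4 runs 2 units, time = 47
  J5 runs 2 units, time = 49
  J1 runs 2 units, time = 51
  J1 runs 1 units, time = 52
Finish times: [52, 33, 25, 47, 49]
Average turnaround = 206/5 = 41.2

41.2


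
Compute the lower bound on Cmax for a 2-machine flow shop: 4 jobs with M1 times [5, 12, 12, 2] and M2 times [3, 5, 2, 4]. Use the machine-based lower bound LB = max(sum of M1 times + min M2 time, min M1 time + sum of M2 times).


LB1 = sum(M1 times) + min(M2 times) = 31 + 2 = 33
LB2 = min(M1 times) + sum(M2 times) = 2 + 14 = 16
Lower bound = max(LB1, LB2) = max(33, 16) = 33

33


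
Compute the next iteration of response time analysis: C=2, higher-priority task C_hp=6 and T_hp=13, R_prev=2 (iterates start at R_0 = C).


R_next = C + ceil(R_prev / T_hp) * C_hp
ceil(2 / 13) = ceil(0.1538) = 1
Interference = 1 * 6 = 6
R_next = 2 + 6 = 8

8


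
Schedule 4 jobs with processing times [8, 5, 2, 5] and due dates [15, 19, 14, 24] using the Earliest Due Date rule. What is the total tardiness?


Sort by due date (EDD order): [(2, 14), (8, 15), (5, 19), (5, 24)]
Compute completion times and tardiness:
  Job 1: p=2, d=14, C=2, tardiness=max(0,2-14)=0
  Job 2: p=8, d=15, C=10, tardiness=max(0,10-15)=0
  Job 3: p=5, d=19, C=15, tardiness=max(0,15-19)=0
  Job 4: p=5, d=24, C=20, tardiness=max(0,20-24)=0
Total tardiness = 0

0


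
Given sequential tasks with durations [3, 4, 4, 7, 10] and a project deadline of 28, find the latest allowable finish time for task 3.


LF(activity 3) = deadline - sum of successor durations
Successors: activities 4 through 5 with durations [7, 10]
Sum of successor durations = 17
LF = 28 - 17 = 11

11


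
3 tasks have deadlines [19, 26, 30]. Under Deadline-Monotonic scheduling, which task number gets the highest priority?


Sort tasks by relative deadline (ascending):
  Task 1: deadline = 19
  Task 2: deadline = 26
  Task 3: deadline = 30
Priority order (highest first): [1, 2, 3]
Highest priority task = 1

1


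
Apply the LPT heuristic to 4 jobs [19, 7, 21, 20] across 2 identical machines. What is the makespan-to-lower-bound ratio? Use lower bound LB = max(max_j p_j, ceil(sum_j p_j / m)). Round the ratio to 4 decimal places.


LPT order: [21, 20, 19, 7]
Machine loads after assignment: [28, 39]
LPT makespan = 39
Lower bound = max(max_job, ceil(total/2)) = max(21, 34) = 34
Ratio = 39 / 34 = 1.1471

1.1471


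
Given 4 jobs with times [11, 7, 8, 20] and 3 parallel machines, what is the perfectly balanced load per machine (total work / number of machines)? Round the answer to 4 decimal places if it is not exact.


Total processing time = 11 + 7 + 8 + 20 = 46
Number of machines = 3
Ideal balanced load = 46 / 3 = 15.3333

15.3333


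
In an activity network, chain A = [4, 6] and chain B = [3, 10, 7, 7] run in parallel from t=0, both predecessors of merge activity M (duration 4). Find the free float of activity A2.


ES(A2) = sum of predecessors on chain A = 4
EF(A2) = ES + duration = 4 + 6 = 10
Successor of A2 is M. ES(M) = max(sum(A), sum(B)) = max(10, 27) = 27
Free float = ES(successor) - EF(current) = 27 - 10 = 17

17


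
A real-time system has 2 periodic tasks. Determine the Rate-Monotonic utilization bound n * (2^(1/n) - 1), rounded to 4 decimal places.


Compute 2^(1/2) = 1.4142135624
Subtract 1: 1.4142135624 - 1 = 0.4142135624
Multiply by n: 2 * 0.4142135624 = 0.8284271248
Round to 4 dp: 0.8284

0.8284


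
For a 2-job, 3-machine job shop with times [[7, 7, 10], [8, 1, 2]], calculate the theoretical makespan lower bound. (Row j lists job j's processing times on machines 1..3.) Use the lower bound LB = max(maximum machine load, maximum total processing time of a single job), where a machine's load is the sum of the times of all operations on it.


Machine loads:
  Machine 1: 7 + 8 = 15
  Machine 2: 7 + 1 = 8
  Machine 3: 10 + 2 = 12
Max machine load = 15
Job totals:
  Job 1: 24
  Job 2: 11
Max job total = 24
Lower bound = max(15, 24) = 24

24


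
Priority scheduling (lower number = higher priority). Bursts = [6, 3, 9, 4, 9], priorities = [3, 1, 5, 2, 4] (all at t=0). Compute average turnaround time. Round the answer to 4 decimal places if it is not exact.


Sort by priority (ascending = highest first):
Order: [(1, 3), (2, 4), (3, 6), (4, 9), (5, 9)]
Completion times:
  Priority 1, burst=3, C=3
  Priority 2, burst=4, C=7
  Priority 3, burst=6, C=13
  Priority 4, burst=9, C=22
  Priority 5, burst=9, C=31
Average turnaround = 76/5 = 15.2

15.2


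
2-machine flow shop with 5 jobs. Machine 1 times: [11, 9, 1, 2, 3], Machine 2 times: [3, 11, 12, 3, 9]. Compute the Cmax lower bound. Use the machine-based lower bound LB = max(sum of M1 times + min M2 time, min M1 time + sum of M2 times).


LB1 = sum(M1 times) + min(M2 times) = 26 + 3 = 29
LB2 = min(M1 times) + sum(M2 times) = 1 + 38 = 39
Lower bound = max(LB1, LB2) = max(29, 39) = 39

39


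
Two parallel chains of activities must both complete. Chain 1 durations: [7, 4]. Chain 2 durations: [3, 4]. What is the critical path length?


Path A total = 7 + 4 = 11
Path B total = 3 + 4 = 7
Critical path = longest path = max(11, 7) = 11

11


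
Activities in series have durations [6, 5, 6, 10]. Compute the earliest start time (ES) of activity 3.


Activity 3 starts after activities 1 through 2 complete.
Predecessor durations: [6, 5]
ES = 6 + 5 = 11

11


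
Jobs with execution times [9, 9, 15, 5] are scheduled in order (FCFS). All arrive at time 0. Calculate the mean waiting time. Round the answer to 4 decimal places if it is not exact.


FCFS order (as given): [9, 9, 15, 5]
Waiting times:
  Job 1: wait = 0
  Job 2: wait = 9
  Job 3: wait = 18
  Job 4: wait = 33
Sum of waiting times = 60
Average waiting time = 60/4 = 15.0

15.0


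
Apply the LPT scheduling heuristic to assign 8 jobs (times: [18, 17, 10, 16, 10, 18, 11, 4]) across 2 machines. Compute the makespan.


Sort jobs in decreasing order (LPT): [18, 18, 17, 16, 11, 10, 10, 4]
Assign each job to the least loaded machine:
  Machine 1: jobs [18, 17, 10, 10], load = 55
  Machine 2: jobs [18, 16, 11, 4], load = 49
Makespan = max load = 55

55


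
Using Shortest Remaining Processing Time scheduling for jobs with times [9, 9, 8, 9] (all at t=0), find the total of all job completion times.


Since all jobs arrive at t=0, SRPT equals SPT ordering.
SPT order: [8, 9, 9, 9]
Completion times:
  Job 1: p=8, C=8
  Job 2: p=9, C=17
  Job 3: p=9, C=26
  Job 4: p=9, C=35
Total completion time = 8 + 17 + 26 + 35 = 86

86


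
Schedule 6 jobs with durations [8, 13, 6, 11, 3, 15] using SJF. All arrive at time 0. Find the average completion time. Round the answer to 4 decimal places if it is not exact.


SJF order (ascending): [3, 6, 8, 11, 13, 15]
Completion times:
  Job 1: burst=3, C=3
  Job 2: burst=6, C=9
  Job 3: burst=8, C=17
  Job 4: burst=11, C=28
  Job 5: burst=13, C=41
  Job 6: burst=15, C=56
Average completion = 154/6 = 25.6667

25.6667


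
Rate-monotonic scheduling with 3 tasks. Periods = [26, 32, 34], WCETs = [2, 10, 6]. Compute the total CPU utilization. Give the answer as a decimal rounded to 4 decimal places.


Compute individual utilizations (exact fractions):
  Task 1: C/T = 2/26 = 1/13 (approx. 0.0769)
  Task 2: C/T = 10/32 = 5/16 (approx. 0.3125)
  Task 3: C/T = 6/34 = 3/17 (approx. 0.1765)
Total utilization U = 1/13 + 5/16 + 3/17 = 2001/3536
Rounded to 4 decimal places: U = 0.5659
RM (Liu & Layland) bound for 3 tasks = 0.779763; compare with U = 2001/3536 (approx. 0.565894)
U <= bound, so schedulable by RM sufficient condition.

0.5659


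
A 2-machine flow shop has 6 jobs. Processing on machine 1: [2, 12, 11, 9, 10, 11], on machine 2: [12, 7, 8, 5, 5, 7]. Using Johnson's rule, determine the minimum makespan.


Apply Johnson's rule:
  Group 1 (a <= b): [(1, 2, 12)]
  Group 2 (a > b): [(3, 11, 8), (2, 12, 7), (6, 11, 7), (4, 9, 5), (5, 10, 5)]
Optimal job order: [1, 3, 2, 6, 4, 5]
Schedule:
  Job 1: M1 done at 2, M2 done at 14
  Job 3: M1 done at 13, M2 done at 22
  Job 2: M1 done at 25, M2 done at 32
  Job 6: M1 done at 36, M2 done at 43
  Job 4: M1 done at 45, M2 done at 50
  Job 5: M1 done at 55, M2 done at 60
Makespan = 60

60


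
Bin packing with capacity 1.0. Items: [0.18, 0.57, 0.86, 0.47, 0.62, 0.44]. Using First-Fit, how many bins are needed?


Place items sequentially using First-Fit:
  Item 0.18 -> new Bin 1
  Item 0.57 -> Bin 1 (now 0.75)
  Item 0.86 -> new Bin 2
  Item 0.47 -> new Bin 3
  Item 0.62 -> new Bin 4
  Item 0.44 -> Bin 3 (now 0.91)
Total bins used = 4

4


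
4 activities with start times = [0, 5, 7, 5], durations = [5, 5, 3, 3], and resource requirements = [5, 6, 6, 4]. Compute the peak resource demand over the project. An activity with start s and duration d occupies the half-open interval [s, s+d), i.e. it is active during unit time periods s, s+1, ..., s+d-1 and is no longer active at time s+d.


Each activity i is active on [start_i, start_i + duration_i).
Compute total resource usage per time slot:
  t=0: active resources = [5], total = 5
  t=1: active resources = [5], total = 5
  t=2: active resources = [5], total = 5
  t=3: active resources = [5], total = 5
  t=4: active resources = [5], total = 5
  t=5: active resources = [6, 4], total = 10
  t=6: active resources = [6, 4], total = 10
  t=7: active resources = [6, 6, 4], total = 16
  t=8: active resources = [6, 6], total = 12
  t=9: active resources = [6, 6], total = 12
Peak resource demand = 16

16


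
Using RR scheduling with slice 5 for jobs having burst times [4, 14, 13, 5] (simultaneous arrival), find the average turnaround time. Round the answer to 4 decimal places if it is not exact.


Time quantum = 5
Execution trace:
  J1 runs 4 units, time = 4
  J2 runs 5 units, time = 9
  J3 runs 5 units, time = 14
  J4 runs 5 units, time = 19
  J2 runs 5 units, time = 24
  J3 runs 5 units, time = 29
  J2 runs 4 units, time = 33
  J3 runs 3 units, time = 36
Finish times: [4, 33, 36, 19]
Average turnaround = 92/4 = 23.0

23.0


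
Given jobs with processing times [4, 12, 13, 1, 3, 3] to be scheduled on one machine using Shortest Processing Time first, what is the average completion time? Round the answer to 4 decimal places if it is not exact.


Sort jobs by processing time (SPT order): [1, 3, 3, 4, 12, 13]
Compute completion times sequentially:
  Job 1: processing = 1, completes at 1
  Job 2: processing = 3, completes at 4
  Job 3: processing = 3, completes at 7
  Job 4: processing = 4, completes at 11
  Job 5: processing = 12, completes at 23
  Job 6: processing = 13, completes at 36
Sum of completion times = 82
Average completion time = 82/6 = 13.6667

13.6667


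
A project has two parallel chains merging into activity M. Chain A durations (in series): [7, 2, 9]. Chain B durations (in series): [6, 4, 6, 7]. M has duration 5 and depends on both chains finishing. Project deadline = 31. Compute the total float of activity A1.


Forward pass: ES(A1) = sum of predecessors on chain A = 0
EF = ES + duration = 0 + 7 = 7
Backward pass: LF(M) = deadline = 31; LS(M) = 31 - 5 = 26
LF(A1) = LS(M) - sum(successors on chain A) = 26 - 11 = 15
LS = LF - duration = 15 - 7 = 8
Total float = LS - ES = 8 - 0 = 8

8


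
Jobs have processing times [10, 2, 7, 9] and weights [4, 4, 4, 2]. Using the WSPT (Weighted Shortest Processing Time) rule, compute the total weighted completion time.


Compute p/w ratios and sort ascending (WSPT): [(2, 4), (7, 4), (10, 4), (9, 2)]
Compute weighted completion times:
  Job (p=2,w=4): C=2, w*C=4*2=8
  Job (p=7,w=4): C=9, w*C=4*9=36
  Job (p=10,w=4): C=19, w*C=4*19=76
  Job (p=9,w=2): C=28, w*C=2*28=56
Total weighted completion time = 176

176


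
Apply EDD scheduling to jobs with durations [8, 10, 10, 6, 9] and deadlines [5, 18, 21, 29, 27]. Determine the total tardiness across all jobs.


Sort by due date (EDD order): [(8, 5), (10, 18), (10, 21), (9, 27), (6, 29)]
Compute completion times and tardiness:
  Job 1: p=8, d=5, C=8, tardiness=max(0,8-5)=3
  Job 2: p=10, d=18, C=18, tardiness=max(0,18-18)=0
  Job 3: p=10, d=21, C=28, tardiness=max(0,28-21)=7
  Job 4: p=9, d=27, C=37, tardiness=max(0,37-27)=10
  Job 5: p=6, d=29, C=43, tardiness=max(0,43-29)=14
Total tardiness = 34

34


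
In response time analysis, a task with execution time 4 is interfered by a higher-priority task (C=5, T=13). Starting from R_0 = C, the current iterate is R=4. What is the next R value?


R_next = C + ceil(R_prev / T_hp) * C_hp
ceil(4 / 13) = ceil(0.3077) = 1
Interference = 1 * 5 = 5
R_next = 4 + 5 = 9

9


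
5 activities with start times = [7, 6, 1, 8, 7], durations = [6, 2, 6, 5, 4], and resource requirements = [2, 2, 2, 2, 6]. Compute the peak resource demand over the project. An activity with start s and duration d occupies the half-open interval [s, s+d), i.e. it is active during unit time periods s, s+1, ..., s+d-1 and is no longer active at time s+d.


Each activity i is active on [start_i, start_i + duration_i).
Compute total resource usage per time slot:
  t=0: active resources = [], total = 0
  t=1: active resources = [2], total = 2
  t=2: active resources = [2], total = 2
  t=3: active resources = [2], total = 2
  t=4: active resources = [2], total = 2
  t=5: active resources = [2], total = 2
  t=6: active resources = [2, 2], total = 4
  t=7: active resources = [2, 2, 6], total = 10
  t=8: active resources = [2, 2, 6], total = 10
  t=9: active resources = [2, 2, 6], total = 10
  t=10: active resources = [2, 2, 6], total = 10
  t=11: active resources = [2, 2], total = 4
  t=12: active resources = [2, 2], total = 4
Peak resource demand = 10

10


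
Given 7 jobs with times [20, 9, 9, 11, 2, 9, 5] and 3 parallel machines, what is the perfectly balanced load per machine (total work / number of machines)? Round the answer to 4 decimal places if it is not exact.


Total processing time = 20 + 9 + 9 + 11 + 2 + 9 + 5 = 65
Number of machines = 3
Ideal balanced load = 65 / 3 = 21.6667

21.6667


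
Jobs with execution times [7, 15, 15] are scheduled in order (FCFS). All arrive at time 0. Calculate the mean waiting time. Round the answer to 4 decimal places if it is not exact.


FCFS order (as given): [7, 15, 15]
Waiting times:
  Job 1: wait = 0
  Job 2: wait = 7
  Job 3: wait = 22
Sum of waiting times = 29
Average waiting time = 29/3 = 9.6667

9.6667


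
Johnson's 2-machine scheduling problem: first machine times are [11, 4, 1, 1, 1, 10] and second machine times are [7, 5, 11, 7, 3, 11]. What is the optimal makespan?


Apply Johnson's rule:
  Group 1 (a <= b): [(3, 1, 11), (4, 1, 7), (5, 1, 3), (2, 4, 5), (6, 10, 11)]
  Group 2 (a > b): [(1, 11, 7)]
Optimal job order: [3, 4, 5, 2, 6, 1]
Schedule:
  Job 3: M1 done at 1, M2 done at 12
  Job 4: M1 done at 2, M2 done at 19
  Job 5: M1 done at 3, M2 done at 22
  Job 2: M1 done at 7, M2 done at 27
  Job 6: M1 done at 17, M2 done at 38
  Job 1: M1 done at 28, M2 done at 45
Makespan = 45

45


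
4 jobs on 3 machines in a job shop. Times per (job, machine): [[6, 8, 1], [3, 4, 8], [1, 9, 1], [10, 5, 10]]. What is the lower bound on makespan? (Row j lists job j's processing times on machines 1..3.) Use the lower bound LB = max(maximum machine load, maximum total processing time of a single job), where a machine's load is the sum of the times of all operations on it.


Machine loads:
  Machine 1: 6 + 3 + 1 + 10 = 20
  Machine 2: 8 + 4 + 9 + 5 = 26
  Machine 3: 1 + 8 + 1 + 10 = 20
Max machine load = 26
Job totals:
  Job 1: 15
  Job 2: 15
  Job 3: 11
  Job 4: 25
Max job total = 25
Lower bound = max(26, 25) = 26

26


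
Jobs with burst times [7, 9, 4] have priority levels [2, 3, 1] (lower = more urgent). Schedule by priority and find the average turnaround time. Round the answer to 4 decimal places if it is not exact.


Sort by priority (ascending = highest first):
Order: [(1, 4), (2, 7), (3, 9)]
Completion times:
  Priority 1, burst=4, C=4
  Priority 2, burst=7, C=11
  Priority 3, burst=9, C=20
Average turnaround = 35/3 = 11.6667

11.6667


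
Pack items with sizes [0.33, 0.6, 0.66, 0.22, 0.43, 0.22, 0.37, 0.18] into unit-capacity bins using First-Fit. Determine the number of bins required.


Place items sequentially using First-Fit:
  Item 0.33 -> new Bin 1
  Item 0.6 -> Bin 1 (now 0.93)
  Item 0.66 -> new Bin 2
  Item 0.22 -> Bin 2 (now 0.88)
  Item 0.43 -> new Bin 3
  Item 0.22 -> Bin 3 (now 0.65)
  Item 0.37 -> new Bin 4
  Item 0.18 -> Bin 3 (now 0.83)
Total bins used = 4

4


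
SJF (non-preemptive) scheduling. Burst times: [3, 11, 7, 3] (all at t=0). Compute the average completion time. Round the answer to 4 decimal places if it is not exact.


SJF order (ascending): [3, 3, 7, 11]
Completion times:
  Job 1: burst=3, C=3
  Job 2: burst=3, C=6
  Job 3: burst=7, C=13
  Job 4: burst=11, C=24
Average completion = 46/4 = 11.5

11.5


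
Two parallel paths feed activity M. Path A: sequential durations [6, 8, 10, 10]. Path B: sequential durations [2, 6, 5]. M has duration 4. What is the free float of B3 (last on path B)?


ES(B3) = sum of predecessors on chain B = 8
EF(B3) = ES + duration = 8 + 5 = 13
Successor of B3 is M. ES(M) = max(sum(A), sum(B)) = max(34, 13) = 34
Free float = ES(successor) - EF(current) = 34 - 13 = 21

21


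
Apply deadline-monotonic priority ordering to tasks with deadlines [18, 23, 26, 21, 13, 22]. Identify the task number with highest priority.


Sort tasks by relative deadline (ascending):
  Task 5: deadline = 13
  Task 1: deadline = 18
  Task 4: deadline = 21
  Task 6: deadline = 22
  Task 2: deadline = 23
  Task 3: deadline = 26
Priority order (highest first): [5, 1, 4, 6, 2, 3]
Highest priority task = 5

5


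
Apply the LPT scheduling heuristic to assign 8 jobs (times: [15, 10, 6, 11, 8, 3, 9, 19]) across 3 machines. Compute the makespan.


Sort jobs in decreasing order (LPT): [19, 15, 11, 10, 9, 8, 6, 3]
Assign each job to the least loaded machine:
  Machine 1: jobs [19, 8], load = 27
  Machine 2: jobs [15, 9, 3], load = 27
  Machine 3: jobs [11, 10, 6], load = 27
Makespan = max load = 27

27


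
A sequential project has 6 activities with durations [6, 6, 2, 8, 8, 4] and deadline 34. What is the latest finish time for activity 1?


LF(activity 1) = deadline - sum of successor durations
Successors: activities 2 through 6 with durations [6, 2, 8, 8, 4]
Sum of successor durations = 28
LF = 34 - 28 = 6

6


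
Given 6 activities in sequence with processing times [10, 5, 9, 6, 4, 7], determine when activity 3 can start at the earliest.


Activity 3 starts after activities 1 through 2 complete.
Predecessor durations: [10, 5]
ES = 10 + 5 = 15

15


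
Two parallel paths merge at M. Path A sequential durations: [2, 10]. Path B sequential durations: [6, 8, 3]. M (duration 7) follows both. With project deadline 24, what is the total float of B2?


Forward pass: ES(B2) = sum of predecessors on chain B = 6
EF = ES + duration = 6 + 8 = 14
Backward pass: LF(M) = deadline = 24; LS(M) = 24 - 7 = 17
LF(B2) = LS(M) - sum(successors on chain B) = 17 - 3 = 14
LS = LF - duration = 14 - 8 = 6
Total float = LS - ES = 6 - 6 = 0

0


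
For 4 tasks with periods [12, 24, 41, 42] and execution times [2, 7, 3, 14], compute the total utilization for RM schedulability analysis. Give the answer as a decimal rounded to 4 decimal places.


Compute individual utilizations (exact fractions):
  Task 1: C/T = 2/12 = 1/6 (approx. 0.1667)
  Task 2: C/T = 7/24 (approx. 0.2917)
  Task 3: C/T = 3/41 (approx. 0.0732)
  Task 4: C/T = 14/42 = 1/3 (approx. 0.3333)
Total utilization U = 1/6 + 7/24 + 3/41 + 1/3 = 851/984
Rounded to 4 decimal places: U = 0.8648
RM (Liu & Layland) bound for 4 tasks = 0.756828; compare with U = 851/984 (approx. 0.864837)
bound < U <= 1, so the RM sufficient condition is not met (inconclusive; an exact test such as response-time analysis is needed).

0.8648


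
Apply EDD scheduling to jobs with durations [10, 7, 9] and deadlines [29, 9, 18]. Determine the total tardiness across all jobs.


Sort by due date (EDD order): [(7, 9), (9, 18), (10, 29)]
Compute completion times and tardiness:
  Job 1: p=7, d=9, C=7, tardiness=max(0,7-9)=0
  Job 2: p=9, d=18, C=16, tardiness=max(0,16-18)=0
  Job 3: p=10, d=29, C=26, tardiness=max(0,26-29)=0
Total tardiness = 0

0


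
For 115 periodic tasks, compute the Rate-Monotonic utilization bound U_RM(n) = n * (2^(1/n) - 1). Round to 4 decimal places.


Compute 2^(1/115) = 1.0060455679
Subtract 1: 1.0060455679 - 1 = 0.0060455679
Multiply by n: 115 * 0.0060455679 = 0.6952403085
Round to 4 dp: 0.6952

0.6952


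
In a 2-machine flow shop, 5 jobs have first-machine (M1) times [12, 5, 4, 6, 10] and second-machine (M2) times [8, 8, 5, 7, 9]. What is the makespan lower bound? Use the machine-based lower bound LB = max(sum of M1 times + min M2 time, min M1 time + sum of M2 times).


LB1 = sum(M1 times) + min(M2 times) = 37 + 5 = 42
LB2 = min(M1 times) + sum(M2 times) = 4 + 37 = 41
Lower bound = max(LB1, LB2) = max(42, 41) = 42

42


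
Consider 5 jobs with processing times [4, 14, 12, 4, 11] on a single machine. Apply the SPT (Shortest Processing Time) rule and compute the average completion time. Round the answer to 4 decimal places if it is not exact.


Sort jobs by processing time (SPT order): [4, 4, 11, 12, 14]
Compute completion times sequentially:
  Job 1: processing = 4, completes at 4
  Job 2: processing = 4, completes at 8
  Job 3: processing = 11, completes at 19
  Job 4: processing = 12, completes at 31
  Job 5: processing = 14, completes at 45
Sum of completion times = 107
Average completion time = 107/5 = 21.4

21.4


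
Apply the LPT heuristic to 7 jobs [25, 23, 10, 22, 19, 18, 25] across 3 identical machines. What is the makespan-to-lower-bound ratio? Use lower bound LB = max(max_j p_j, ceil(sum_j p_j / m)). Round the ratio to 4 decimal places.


LPT order: [25, 25, 23, 22, 19, 18, 10]
Machine loads after assignment: [44, 53, 45]
LPT makespan = 53
Lower bound = max(max_job, ceil(total/3)) = max(25, 48) = 48
Ratio = 53 / 48 = 1.1042

1.1042


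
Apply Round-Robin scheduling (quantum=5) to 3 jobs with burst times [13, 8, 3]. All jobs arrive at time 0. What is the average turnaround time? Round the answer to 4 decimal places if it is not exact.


Time quantum = 5
Execution trace:
  J1 runs 5 units, time = 5
  J2 runs 5 units, time = 10
  J3 runs 3 units, time = 13
  J1 runs 5 units, time = 18
  J2 runs 3 units, time = 21
  J1 runs 3 units, time = 24
Finish times: [24, 21, 13]
Average turnaround = 58/3 = 19.3333

19.3333


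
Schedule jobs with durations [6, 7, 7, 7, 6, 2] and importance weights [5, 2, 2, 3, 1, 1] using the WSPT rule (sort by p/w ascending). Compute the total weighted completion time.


Compute p/w ratios and sort ascending (WSPT): [(6, 5), (2, 1), (7, 3), (7, 2), (7, 2), (6, 1)]
Compute weighted completion times:
  Job (p=6,w=5): C=6, w*C=5*6=30
  Job (p=2,w=1): C=8, w*C=1*8=8
  Job (p=7,w=3): C=15, w*C=3*15=45
  Job (p=7,w=2): C=22, w*C=2*22=44
  Job (p=7,w=2): C=29, w*C=2*29=58
  Job (p=6,w=1): C=35, w*C=1*35=35
Total weighted completion time = 220

220


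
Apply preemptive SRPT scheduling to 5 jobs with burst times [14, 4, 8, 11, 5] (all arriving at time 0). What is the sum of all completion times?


Since all jobs arrive at t=0, SRPT equals SPT ordering.
SPT order: [4, 5, 8, 11, 14]
Completion times:
  Job 1: p=4, C=4
  Job 2: p=5, C=9
  Job 3: p=8, C=17
  Job 4: p=11, C=28
  Job 5: p=14, C=42
Total completion time = 4 + 9 + 17 + 28 + 42 = 100

100


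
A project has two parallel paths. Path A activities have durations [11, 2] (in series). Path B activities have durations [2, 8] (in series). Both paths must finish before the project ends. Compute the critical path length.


Path A total = 11 + 2 = 13
Path B total = 2 + 8 = 10
Critical path = longest path = max(13, 10) = 13

13


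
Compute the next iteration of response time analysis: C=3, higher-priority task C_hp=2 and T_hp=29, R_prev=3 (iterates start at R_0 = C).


R_next = C + ceil(R_prev / T_hp) * C_hp
ceil(3 / 29) = ceil(0.1034) = 1
Interference = 1 * 2 = 2
R_next = 3 + 2 = 5

5


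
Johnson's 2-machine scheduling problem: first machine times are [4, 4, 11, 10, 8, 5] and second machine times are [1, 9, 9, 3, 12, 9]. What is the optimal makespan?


Apply Johnson's rule:
  Group 1 (a <= b): [(2, 4, 9), (6, 5, 9), (5, 8, 12)]
  Group 2 (a > b): [(3, 11, 9), (4, 10, 3), (1, 4, 1)]
Optimal job order: [2, 6, 5, 3, 4, 1]
Schedule:
  Job 2: M1 done at 4, M2 done at 13
  Job 6: M1 done at 9, M2 done at 22
  Job 5: M1 done at 17, M2 done at 34
  Job 3: M1 done at 28, M2 done at 43
  Job 4: M1 done at 38, M2 done at 46
  Job 1: M1 done at 42, M2 done at 47
Makespan = 47

47


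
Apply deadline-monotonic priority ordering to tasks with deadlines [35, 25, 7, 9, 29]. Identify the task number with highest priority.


Sort tasks by relative deadline (ascending):
  Task 3: deadline = 7
  Task 4: deadline = 9
  Task 2: deadline = 25
  Task 5: deadline = 29
  Task 1: deadline = 35
Priority order (highest first): [3, 4, 2, 5, 1]
Highest priority task = 3

3


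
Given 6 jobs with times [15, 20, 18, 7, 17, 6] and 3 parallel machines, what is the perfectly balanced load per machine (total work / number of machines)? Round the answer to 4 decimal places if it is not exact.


Total processing time = 15 + 20 + 18 + 7 + 17 + 6 = 83
Number of machines = 3
Ideal balanced load = 83 / 3 = 27.6667

27.6667


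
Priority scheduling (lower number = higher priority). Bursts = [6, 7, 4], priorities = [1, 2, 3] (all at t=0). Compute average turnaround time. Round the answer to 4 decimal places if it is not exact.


Sort by priority (ascending = highest first):
Order: [(1, 6), (2, 7), (3, 4)]
Completion times:
  Priority 1, burst=6, C=6
  Priority 2, burst=7, C=13
  Priority 3, burst=4, C=17
Average turnaround = 36/3 = 12.0

12.0


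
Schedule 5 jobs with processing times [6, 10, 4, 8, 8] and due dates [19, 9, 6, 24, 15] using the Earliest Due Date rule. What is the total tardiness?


Sort by due date (EDD order): [(4, 6), (10, 9), (8, 15), (6, 19), (8, 24)]
Compute completion times and tardiness:
  Job 1: p=4, d=6, C=4, tardiness=max(0,4-6)=0
  Job 2: p=10, d=9, C=14, tardiness=max(0,14-9)=5
  Job 3: p=8, d=15, C=22, tardiness=max(0,22-15)=7
  Job 4: p=6, d=19, C=28, tardiness=max(0,28-19)=9
  Job 5: p=8, d=24, C=36, tardiness=max(0,36-24)=12
Total tardiness = 33

33


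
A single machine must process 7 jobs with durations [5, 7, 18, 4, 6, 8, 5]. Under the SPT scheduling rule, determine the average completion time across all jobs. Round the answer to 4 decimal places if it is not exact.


Sort jobs by processing time (SPT order): [4, 5, 5, 6, 7, 8, 18]
Compute completion times sequentially:
  Job 1: processing = 4, completes at 4
  Job 2: processing = 5, completes at 9
  Job 3: processing = 5, completes at 14
  Job 4: processing = 6, completes at 20
  Job 5: processing = 7, completes at 27
  Job 6: processing = 8, completes at 35
  Job 7: processing = 18, completes at 53
Sum of completion times = 162
Average completion time = 162/7 = 23.1429

23.1429


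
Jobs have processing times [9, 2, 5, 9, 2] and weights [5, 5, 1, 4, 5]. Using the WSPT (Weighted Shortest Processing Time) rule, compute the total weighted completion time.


Compute p/w ratios and sort ascending (WSPT): [(2, 5), (2, 5), (9, 5), (9, 4), (5, 1)]
Compute weighted completion times:
  Job (p=2,w=5): C=2, w*C=5*2=10
  Job (p=2,w=5): C=4, w*C=5*4=20
  Job (p=9,w=5): C=13, w*C=5*13=65
  Job (p=9,w=4): C=22, w*C=4*22=88
  Job (p=5,w=1): C=27, w*C=1*27=27
Total weighted completion time = 210

210


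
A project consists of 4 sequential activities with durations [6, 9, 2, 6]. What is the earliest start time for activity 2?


Activity 2 starts after activities 1 through 1 complete.
Predecessor durations: [6]
ES = 6 = 6

6


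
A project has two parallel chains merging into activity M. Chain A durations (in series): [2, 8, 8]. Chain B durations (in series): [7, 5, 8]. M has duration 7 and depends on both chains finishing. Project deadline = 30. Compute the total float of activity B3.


Forward pass: ES(B3) = sum of predecessors on chain B = 12
EF = ES + duration = 12 + 8 = 20
Backward pass: LF(M) = deadline = 30; LS(M) = 30 - 7 = 23
LF(B3) = LS(M) - sum(successors on chain B) = 23 - 0 = 23
LS = LF - duration = 23 - 8 = 15
Total float = LS - ES = 15 - 12 = 3

3


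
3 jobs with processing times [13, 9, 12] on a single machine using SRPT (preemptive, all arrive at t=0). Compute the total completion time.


Since all jobs arrive at t=0, SRPT equals SPT ordering.
SPT order: [9, 12, 13]
Completion times:
  Job 1: p=9, C=9
  Job 2: p=12, C=21
  Job 3: p=13, C=34
Total completion time = 9 + 21 + 34 = 64

64


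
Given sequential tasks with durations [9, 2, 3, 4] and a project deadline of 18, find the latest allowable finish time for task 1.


LF(activity 1) = deadline - sum of successor durations
Successors: activities 2 through 4 with durations [2, 3, 4]
Sum of successor durations = 9
LF = 18 - 9 = 9

9


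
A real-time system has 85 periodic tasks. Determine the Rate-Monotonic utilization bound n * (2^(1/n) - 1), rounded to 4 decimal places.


Compute 2^(1/85) = 1.0081880126
Subtract 1: 1.0081880126 - 1 = 0.0081880126
Multiply by n: 85 * 0.0081880126 = 0.6959810710
Round to 4 dp: 0.6960

0.6960


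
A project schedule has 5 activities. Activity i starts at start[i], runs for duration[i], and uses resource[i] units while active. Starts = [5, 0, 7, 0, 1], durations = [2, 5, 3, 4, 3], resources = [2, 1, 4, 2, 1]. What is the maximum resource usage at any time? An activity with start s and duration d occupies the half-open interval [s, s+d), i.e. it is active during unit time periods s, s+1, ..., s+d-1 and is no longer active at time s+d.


Each activity i is active on [start_i, start_i + duration_i).
Compute total resource usage per time slot:
  t=0: active resources = [1, 2], total = 3
  t=1: active resources = [1, 2, 1], total = 4
  t=2: active resources = [1, 2, 1], total = 4
  t=3: active resources = [1, 2, 1], total = 4
  t=4: active resources = [1], total = 1
  t=5: active resources = [2], total = 2
  t=6: active resources = [2], total = 2
  t=7: active resources = [4], total = 4
  t=8: active resources = [4], total = 4
  t=9: active resources = [4], total = 4
Peak resource demand = 4

4
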